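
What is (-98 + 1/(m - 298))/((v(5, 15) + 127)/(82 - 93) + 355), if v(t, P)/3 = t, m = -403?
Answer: -755689/2637863 ≈ -0.28648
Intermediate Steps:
v(t, P) = 3*t
(-98 + 1/(m - 298))/((v(5, 15) + 127)/(82 - 93) + 355) = (-98 + 1/(-403 - 298))/((3*5 + 127)/(82 - 93) + 355) = (-98 + 1/(-701))/((15 + 127)/(-11) + 355) = (-98 - 1/701)/(142*(-1/11) + 355) = -68699/701/(-142/11 + 355) = -68699/701/(3763/11) = (11/3763)*(-68699/701) = -755689/2637863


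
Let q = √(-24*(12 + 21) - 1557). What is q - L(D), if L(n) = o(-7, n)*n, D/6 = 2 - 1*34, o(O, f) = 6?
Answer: 1152 + 9*I*√29 ≈ 1152.0 + 48.466*I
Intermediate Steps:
D = -192 (D = 6*(2 - 1*34) = 6*(2 - 34) = 6*(-32) = -192)
L(n) = 6*n
q = 9*I*√29 (q = √(-24*33 - 1557) = √(-792 - 1557) = √(-2349) = 9*I*√29 ≈ 48.466*I)
q - L(D) = 9*I*√29 - 6*(-192) = 9*I*√29 - 1*(-1152) = 9*I*√29 + 1152 = 1152 + 9*I*√29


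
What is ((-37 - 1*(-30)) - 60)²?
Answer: 4489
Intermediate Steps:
((-37 - 1*(-30)) - 60)² = ((-37 + 30) - 60)² = (-7 - 60)² = (-67)² = 4489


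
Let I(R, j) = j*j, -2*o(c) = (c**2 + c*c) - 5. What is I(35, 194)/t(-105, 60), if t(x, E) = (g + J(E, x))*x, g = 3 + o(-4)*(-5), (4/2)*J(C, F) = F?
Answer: -18818/945 ≈ -19.913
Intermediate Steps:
J(C, F) = F/2
o(c) = 5/2 - c**2 (o(c) = -((c**2 + c*c) - 5)/2 = -((c**2 + c**2) - 5)/2 = -(2*c**2 - 5)/2 = -(-5 + 2*c**2)/2 = 5/2 - c**2)
g = 141/2 (g = 3 + (5/2 - 1*(-4)**2)*(-5) = 3 + (5/2 - 1*16)*(-5) = 3 + (5/2 - 16)*(-5) = 3 - 27/2*(-5) = 3 + 135/2 = 141/2 ≈ 70.500)
t(x, E) = x*(141/2 + x/2) (t(x, E) = (141/2 + x/2)*x = x*(141/2 + x/2))
I(R, j) = j**2
I(35, 194)/t(-105, 60) = 194**2/(((1/2)*(-105)*(141 - 105))) = 37636/(((1/2)*(-105)*36)) = 37636/(-1890) = 37636*(-1/1890) = -18818/945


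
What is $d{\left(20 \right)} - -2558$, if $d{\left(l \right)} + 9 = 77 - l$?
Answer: $2606$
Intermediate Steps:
$d{\left(l \right)} = 68 - l$ ($d{\left(l \right)} = -9 - \left(-77 + l\right) = 68 - l$)
$d{\left(20 \right)} - -2558 = \left(68 - 20\right) - -2558 = \left(68 - 20\right) + 2558 = 48 + 2558 = 2606$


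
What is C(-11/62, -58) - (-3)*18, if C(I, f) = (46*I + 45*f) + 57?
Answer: -77722/31 ≈ -2507.2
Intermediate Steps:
C(I, f) = 57 + 45*f + 46*I (C(I, f) = (45*f + 46*I) + 57 = 57 + 45*f + 46*I)
C(-11/62, -58) - (-3)*18 = (57 + 45*(-58) + 46*(-11/62)) - (-3)*18 = (57 - 2610 + 46*(-11*1/62)) - 1*(-54) = (57 - 2610 + 46*(-11/62)) + 54 = (57 - 2610 - 253/31) + 54 = -79396/31 + 54 = -77722/31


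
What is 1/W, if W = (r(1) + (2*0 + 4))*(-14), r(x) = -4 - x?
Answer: 1/14 ≈ 0.071429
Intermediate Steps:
W = 14 (W = ((-4 - 1*1) + (2*0 + 4))*(-14) = ((-4 - 1) + (0 + 4))*(-14) = (-5 + 4)*(-14) = -1*(-14) = 14)
1/W = 1/14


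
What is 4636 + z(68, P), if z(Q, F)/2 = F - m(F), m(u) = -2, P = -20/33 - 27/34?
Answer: 2601469/561 ≈ 4637.2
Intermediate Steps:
P = -1571/1122 (P = -20*1/33 - 27*1/34 = -20/33 - 27/34 = -1571/1122 ≈ -1.4002)
z(Q, F) = 4 + 2*F (z(Q, F) = 2*(F - 1*(-2)) = 2*(F + 2) = 2*(2 + F) = 4 + 2*F)
4636 + z(68, P) = 4636 + (4 + 2*(-1571/1122)) = 4636 + (4 - 1571/561) = 4636 + 673/561 = 2601469/561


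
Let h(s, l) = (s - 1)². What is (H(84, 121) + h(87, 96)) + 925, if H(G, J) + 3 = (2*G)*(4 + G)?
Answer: 23102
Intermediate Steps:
h(s, l) = (-1 + s)²
H(G, J) = -3 + 2*G*(4 + G) (H(G, J) = -3 + (2*G)*(4 + G) = -3 + 2*G*(4 + G))
(H(84, 121) + h(87, 96)) + 925 = ((-3 + 2*84² + 8*84) + (-1 + 87)²) + 925 = ((-3 + 2*7056 + 672) + 86²) + 925 = ((-3 + 14112 + 672) + 7396) + 925 = (14781 + 7396) + 925 = 22177 + 925 = 23102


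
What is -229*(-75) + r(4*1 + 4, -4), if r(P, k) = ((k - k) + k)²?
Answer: 17191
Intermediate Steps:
r(P, k) = k² (r(P, k) = (0 + k)² = k²)
-229*(-75) + r(4*1 + 4, -4) = -229*(-75) + (-4)² = 17175 + 16 = 17191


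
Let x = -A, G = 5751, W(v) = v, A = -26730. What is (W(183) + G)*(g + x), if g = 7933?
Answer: 205690242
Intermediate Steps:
x = 26730 (x = -1*(-26730) = 26730)
(W(183) + G)*(g + x) = (183 + 5751)*(7933 + 26730) = 5934*34663 = 205690242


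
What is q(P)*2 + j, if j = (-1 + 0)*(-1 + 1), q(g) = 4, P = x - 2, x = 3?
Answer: 8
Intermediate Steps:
P = 1 (P = 3 - 2 = 1)
j = 0 (j = -1*0 = 0)
q(P)*2 + j = 4*2 + 0 = 8 + 0 = 8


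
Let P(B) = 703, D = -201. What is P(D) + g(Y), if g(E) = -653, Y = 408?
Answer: 50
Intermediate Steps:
P(D) + g(Y) = 703 - 653 = 50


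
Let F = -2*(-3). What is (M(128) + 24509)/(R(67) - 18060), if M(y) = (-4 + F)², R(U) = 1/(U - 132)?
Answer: -1593345/1173901 ≈ -1.3573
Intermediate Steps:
F = 6
R(U) = 1/(-132 + U)
M(y) = 4 (M(y) = (-4 + 6)² = 2² = 4)
(M(128) + 24509)/(R(67) - 18060) = (4 + 24509)/(1/(-132 + 67) - 18060) = 24513/(1/(-65) - 18060) = 24513/(-1/65 - 18060) = 24513/(-1173901/65) = 24513*(-65/1173901) = -1593345/1173901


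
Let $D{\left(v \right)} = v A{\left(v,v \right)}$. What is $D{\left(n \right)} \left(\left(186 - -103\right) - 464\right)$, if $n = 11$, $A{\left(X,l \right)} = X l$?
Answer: $-232925$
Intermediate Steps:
$D{\left(v \right)} = v^{3}$ ($D{\left(v \right)} = v v v = v v^{2} = v^{3}$)
$D{\left(n \right)} \left(\left(186 - -103\right) - 464\right) = 11^{3} \left(\left(186 - -103\right) - 464\right) = 1331 \left(\left(186 + 103\right) - 464\right) = 1331 \left(289 - 464\right) = 1331 \left(-175\right) = -232925$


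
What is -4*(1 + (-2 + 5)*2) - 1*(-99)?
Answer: 71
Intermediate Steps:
-4*(1 + (-2 + 5)*2) - 1*(-99) = -4*(1 + 3*2) + 99 = -4*(1 + 6) + 99 = -4*7 + 99 = -28 + 99 = 71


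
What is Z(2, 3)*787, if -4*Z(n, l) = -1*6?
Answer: 2361/2 ≈ 1180.5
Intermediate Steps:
Z(n, l) = 3/2 (Z(n, l) = -(-1)*6/4 = -1/4*(-6) = 3/2)
Z(2, 3)*787 = (3/2)*787 = 2361/2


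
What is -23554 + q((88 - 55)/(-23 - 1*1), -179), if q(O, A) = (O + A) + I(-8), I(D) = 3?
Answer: -189851/8 ≈ -23731.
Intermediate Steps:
q(O, A) = 3 + A + O (q(O, A) = (O + A) + 3 = (A + O) + 3 = 3 + A + O)
-23554 + q((88 - 55)/(-23 - 1*1), -179) = -23554 + (3 - 179 + (88 - 55)/(-23 - 1*1)) = -23554 + (3 - 179 + 33/(-23 - 1)) = -23554 + (3 - 179 + 33/(-24)) = -23554 + (3 - 179 + 33*(-1/24)) = -23554 + (3 - 179 - 11/8) = -23554 - 1419/8 = -189851/8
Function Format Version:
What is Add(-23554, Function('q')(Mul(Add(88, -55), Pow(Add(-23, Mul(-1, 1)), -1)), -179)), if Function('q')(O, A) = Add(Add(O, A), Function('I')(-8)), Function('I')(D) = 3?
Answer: Rational(-189851, 8) ≈ -23731.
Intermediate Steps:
Function('q')(O, A) = Add(3, A, O) (Function('q')(O, A) = Add(Add(O, A), 3) = Add(Add(A, O), 3) = Add(3, A, O))
Add(-23554, Function('q')(Mul(Add(88, -55), Pow(Add(-23, Mul(-1, 1)), -1)), -179)) = Add(-23554, Add(3, -179, Mul(Add(88, -55), Pow(Add(-23, Mul(-1, 1)), -1)))) = Add(-23554, Add(3, -179, Mul(33, Pow(Add(-23, -1), -1)))) = Add(-23554, Add(3, -179, Mul(33, Pow(-24, -1)))) = Add(-23554, Add(3, -179, Mul(33, Rational(-1, 24)))) = Add(-23554, Add(3, -179, Rational(-11, 8))) = Add(-23554, Rational(-1419, 8)) = Rational(-189851, 8)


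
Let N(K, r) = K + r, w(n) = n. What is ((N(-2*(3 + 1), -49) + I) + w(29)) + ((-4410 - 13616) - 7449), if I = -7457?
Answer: -32960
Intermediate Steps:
((N(-2*(3 + 1), -49) + I) + w(29)) + ((-4410 - 13616) - 7449) = (((-2*(3 + 1) - 49) - 7457) + 29) + ((-4410 - 13616) - 7449) = (((-2*4 - 49) - 7457) + 29) + (-18026 - 7449) = (((-8 - 49) - 7457) + 29) - 25475 = ((-57 - 7457) + 29) - 25475 = (-7514 + 29) - 25475 = -7485 - 25475 = -32960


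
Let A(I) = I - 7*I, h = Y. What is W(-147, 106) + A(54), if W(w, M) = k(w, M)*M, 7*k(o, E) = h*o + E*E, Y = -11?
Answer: 1360150/7 ≈ 1.9431e+5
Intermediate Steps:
h = -11
k(o, E) = -11*o/7 + E²/7 (k(o, E) = (-11*o + E*E)/7 = (-11*o + E²)/7 = (E² - 11*o)/7 = -11*o/7 + E²/7)
W(w, M) = M*(-11*w/7 + M²/7) (W(w, M) = (-11*w/7 + M²/7)*M = M*(-11*w/7 + M²/7))
A(I) = -6*I
W(-147, 106) + A(54) = (⅐)*106*(106² - 11*(-147)) - 6*54 = (⅐)*106*(11236 + 1617) - 324 = (⅐)*106*12853 - 324 = 1362418/7 - 324 = 1360150/7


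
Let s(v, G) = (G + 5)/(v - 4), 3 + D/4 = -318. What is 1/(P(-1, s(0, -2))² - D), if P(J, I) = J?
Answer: 1/1285 ≈ 0.00077821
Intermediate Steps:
D = -1284 (D = -12 + 4*(-318) = -12 - 1272 = -1284)
s(v, G) = (5 + G)/(-4 + v)
1/(P(-1, s(0, -2))² - D) = 1/((-1)² - 1*(-1284)) = 1/(1 + 1284) = 1/1285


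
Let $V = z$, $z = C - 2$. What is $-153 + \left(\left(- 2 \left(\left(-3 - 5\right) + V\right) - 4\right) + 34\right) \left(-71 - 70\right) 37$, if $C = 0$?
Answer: $-261003$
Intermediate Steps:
$z = -2$ ($z = 0 - 2 = -2$)
$V = -2$
$-153 + \left(\left(- 2 \left(\left(-3 - 5\right) + V\right) - 4\right) + 34\right) \left(-71 - 70\right) 37 = -153 + \left(\left(- 2 \left(\left(-3 - 5\right) - 2\right) - 4\right) + 34\right) \left(-71 - 70\right) 37 = -153 + \left(\left(- 2 \left(-8 - 2\right) - 4\right) + 34\right) \left(-141\right) 37 = -153 + \left(\left(\left(-2\right) \left(-10\right) - 4\right) + 34\right) \left(-141\right) 37 = -153 + \left(\left(20 - 4\right) + 34\right) \left(-141\right) 37 = -153 + \left(16 + 34\right) \left(-141\right) 37 = -153 + 50 \left(-141\right) 37 = -153 - 260850 = -261003$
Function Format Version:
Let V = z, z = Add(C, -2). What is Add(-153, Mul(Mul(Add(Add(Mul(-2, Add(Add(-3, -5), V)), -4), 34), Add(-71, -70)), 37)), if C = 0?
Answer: -261003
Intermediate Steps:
z = -2 (z = Add(0, -2) = -2)
V = -2
Add(-153, Mul(Mul(Add(Add(Mul(-2, Add(Add(-3, -5), V)), -4), 34), Add(-71, -70)), 37)) = Add(-153, Mul(Mul(Add(Add(Mul(-2, Add(Add(-3, -5), -2)), -4), 34), Add(-71, -70)), 37)) = Add(-153, Mul(Mul(Add(Add(Mul(-2, Add(-8, -2)), -4), 34), -141), 37)) = Add(-153, Mul(Mul(Add(Add(Mul(-2, -10), -4), 34), -141), 37)) = Add(-153, Mul(Mul(Add(Add(20, -4), 34), -141), 37)) = Add(-153, Mul(Mul(Add(16, 34), -141), 37)) = Add(-153, Mul(Mul(50, -141), 37)) = Add(-153, Mul(-7050, 37)) = Add(-153, -260850) = -261003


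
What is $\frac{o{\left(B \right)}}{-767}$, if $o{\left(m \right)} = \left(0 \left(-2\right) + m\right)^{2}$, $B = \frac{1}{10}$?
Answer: $- \frac{1}{76700} \approx -1.3038 \cdot 10^{-5}$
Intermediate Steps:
$B = \frac{1}{10} \approx 0.1$
$o{\left(m \right)} = m^{2}$ ($o{\left(m \right)} = \left(0 + m\right)^{2} = m^{2}$)
$\frac{o{\left(B \right)}}{-767} = \frac{1}{100 \left(-767\right)} = \frac{1}{100} \left(- \frac{1}{767}\right) = - \frac{1}{76700}$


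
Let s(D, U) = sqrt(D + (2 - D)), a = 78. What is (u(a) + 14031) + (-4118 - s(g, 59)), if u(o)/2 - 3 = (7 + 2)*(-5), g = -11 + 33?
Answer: 9829 - sqrt(2) ≈ 9827.6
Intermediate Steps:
g = 22
s(D, U) = sqrt(2)
u(o) = -84 (u(o) = 6 + 2*((7 + 2)*(-5)) = 6 + 2*(9*(-5)) = 6 + 2*(-45) = 6 - 90 = -84)
(u(a) + 14031) + (-4118 - s(g, 59)) = (-84 + 14031) + (-4118 - sqrt(2)) = 13947 + (-4118 - sqrt(2)) = 9829 - sqrt(2)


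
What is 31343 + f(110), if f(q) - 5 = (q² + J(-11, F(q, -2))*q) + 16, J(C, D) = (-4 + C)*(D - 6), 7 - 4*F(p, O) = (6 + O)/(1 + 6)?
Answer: 709971/14 ≈ 50712.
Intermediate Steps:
F(p, O) = 43/28 - O/28 (F(p, O) = 7/4 - (6 + O)/(4*(1 + 6)) = 7/4 - (6 + O)/(4*7) = 7/4 - (6/7 + O/7)/4 = 7/4 + (-3/14 - O/28) = 43/28 - O/28)
J(C, D) = (-6 + D)*(-4 + C) (J(C, D) = (-4 + C)*(-6 + D) = (-6 + D)*(-4 + C))
f(q) = 21 + q² + 1845*q/28 (f(q) = 5 + ((q² + (24 - 6*(-11) - 4*(43/28 - 1/28*(-2)) - 11*(43/28 - 1/28*(-2)))*q) + 16) = 5 + ((q² + (24 + 66 - 4*(43/28 + 1/14) - 11*(43/28 + 1/14))*q) + 16) = 5 + ((q² + (24 + 66 - 4*45/28 - 11*45/28)*q) + 16) = 5 + ((q² + (24 + 66 - 45/7 - 495/28)*q) + 16) = 5 + ((q² + 1845*q/28) + 16) = 5 + (16 + q² + 1845*q/28) = 21 + q² + 1845*q/28)
31343 + f(110) = 31343 + (21 + 110² + (1845/28)*110) = 31343 + (21 + 12100 + 101475/14) = 31343 + 271169/14 = 709971/14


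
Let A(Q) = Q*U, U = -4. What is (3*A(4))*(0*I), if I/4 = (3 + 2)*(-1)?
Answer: 0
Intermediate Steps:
I = -20 (I = 4*((3 + 2)*(-1)) = 4*(5*(-1)) = 4*(-5) = -20)
A(Q) = -4*Q (A(Q) = Q*(-4) = -4*Q)
(3*A(4))*(0*I) = (3*(-4*4))*(0*(-20)) = (3*(-16))*0 = -48*0 = 0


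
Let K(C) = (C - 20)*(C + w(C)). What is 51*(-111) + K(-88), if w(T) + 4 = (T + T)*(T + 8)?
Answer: -1516365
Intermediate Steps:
w(T) = -4 + 2*T*(8 + T) (w(T) = -4 + (T + T)*(T + 8) = -4 + (2*T)*(8 + T) = -4 + 2*T*(8 + T))
K(C) = (-20 + C)*(-4 + 2*C² + 17*C) (K(C) = (C - 20)*(C + (-4 + 2*C² + 16*C)) = (-20 + C)*(-4 + 2*C² + 17*C))
51*(-111) + K(-88) = 51*(-111) + (80 - 344*(-88) - 23*(-88)² + 2*(-88)³) = -5661 + (80 + 30272 - 23*7744 + 2*(-681472)) = -5661 + (80 + 30272 - 178112 - 1362944) = -5661 - 1510704 = -1516365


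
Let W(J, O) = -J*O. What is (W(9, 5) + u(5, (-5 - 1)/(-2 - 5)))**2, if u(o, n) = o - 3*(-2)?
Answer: 1156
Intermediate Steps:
u(o, n) = 6 + o (u(o, n) = o + 6 = 6 + o)
W(J, O) = -J*O
(W(9, 5) + u(5, (-5 - 1)/(-2 - 5)))**2 = (-1*9*5 + (6 + 5))**2 = (-45 + 11)**2 = (-34)**2 = 1156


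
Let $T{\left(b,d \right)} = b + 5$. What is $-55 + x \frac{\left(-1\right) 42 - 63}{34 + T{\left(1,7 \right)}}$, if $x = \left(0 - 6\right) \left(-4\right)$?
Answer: $-118$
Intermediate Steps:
$T{\left(b,d \right)} = 5 + b$
$x = 24$ ($x = \left(-6\right) \left(-4\right) = 24$)
$-55 + x \frac{\left(-1\right) 42 - 63}{34 + T{\left(1,7 \right)}} = -55 + 24 \frac{\left(-1\right) 42 - 63}{34 + \left(5 + 1\right)} = -55 + 24 \frac{-42 - 63}{34 + 6} = -55 + 24 \left(- \frac{105}{40}\right) = -55 + 24 \left(\left(-105\right) \frac{1}{40}\right) = -55 + 24 \left(- \frac{21}{8}\right) = -55 - 63 = -118$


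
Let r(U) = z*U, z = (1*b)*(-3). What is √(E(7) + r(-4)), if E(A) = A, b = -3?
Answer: I*√29 ≈ 5.3852*I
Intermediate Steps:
z = 9 (z = (1*(-3))*(-3) = -3*(-3) = 9)
r(U) = 9*U
√(E(7) + r(-4)) = √(7 + 9*(-4)) = √(7 - 36) = √(-29) = I*√29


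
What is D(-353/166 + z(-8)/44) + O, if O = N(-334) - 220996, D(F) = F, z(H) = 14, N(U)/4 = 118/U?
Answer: -33695972301/152471 ≈ -2.2100e+5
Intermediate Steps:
N(U) = 472/U (N(U) = 4*(118/U) = 472/U)
O = -36906568/167 (O = 472/(-334) - 220996 = 472*(-1/334) - 220996 = -236/167 - 220996 = -36906568/167 ≈ -2.2100e+5)
D(-353/166 + z(-8)/44) + O = (-353/166 + 14/44) - 36906568/167 = (-353*1/166 + 14*(1/44)) - 36906568/167 = (-353/166 + 7/22) - 36906568/167 = -1651/913 - 36906568/167 = -33695972301/152471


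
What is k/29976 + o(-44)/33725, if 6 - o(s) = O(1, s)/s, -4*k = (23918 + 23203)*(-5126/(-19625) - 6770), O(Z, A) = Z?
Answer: 7741399755029813/2909824027000 ≈ 2660.4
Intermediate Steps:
k = 1565078354751/19625 (k = -(23918 + 23203)*(-5126/(-19625) - 6770)/4 = -47121*(-5126*(-1/19625) - 6770)/4 = -47121*(5126/19625 - 6770)/4 = -47121*(-132856124)/(4*19625) = -¼*(-6260313419004/19625) = 1565078354751/19625 ≈ 7.9749e+7)
o(s) = 6 - 1/s
k/29976 + o(-44)/33725 = (1565078354751/19625)/29976 + (6 - 1/(-44))/33725 = (1565078354751/19625)*(1/29976) + (6 - 1*(-1/44))*(1/33725) = 521692784917/196093000 + (6 + 1/44)*(1/33725) = 521692784917/196093000 + (265/44)*(1/33725) = 521692784917/196093000 + 53/296780 = 7741399755029813/2909824027000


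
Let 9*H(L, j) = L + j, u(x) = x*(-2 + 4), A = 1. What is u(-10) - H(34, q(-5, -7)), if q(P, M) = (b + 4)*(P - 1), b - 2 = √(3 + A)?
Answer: -166/9 ≈ -18.444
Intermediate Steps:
u(x) = 2*x (u(x) = x*2 = 2*x)
b = 4 (b = 2 + √(3 + 1) = 2 + √4 = 2 + 2 = 4)
q(P, M) = -8 + 8*P (q(P, M) = (4 + 4)*(P - 1) = 8*(-1 + P) = -8 + 8*P)
H(L, j) = L/9 + j/9 (H(L, j) = (L + j)/9 = L/9 + j/9)
u(-10) - H(34, q(-5, -7)) = 2*(-10) - ((⅑)*34 + (-8 + 8*(-5))/9) = -20 - (34/9 + (-8 - 40)/9) = -20 - (34/9 + (⅑)*(-48)) = -20 - (34/9 - 16/3) = -20 - 1*(-14/9) = -20 + 14/9 = -166/9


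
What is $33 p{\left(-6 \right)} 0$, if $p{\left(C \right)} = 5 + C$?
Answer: $0$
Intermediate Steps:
$33 p{\left(-6 \right)} 0 = 33 \left(5 - 6\right) 0 = 33 \left(-1\right) 0 = \left(-33\right) 0 = 0$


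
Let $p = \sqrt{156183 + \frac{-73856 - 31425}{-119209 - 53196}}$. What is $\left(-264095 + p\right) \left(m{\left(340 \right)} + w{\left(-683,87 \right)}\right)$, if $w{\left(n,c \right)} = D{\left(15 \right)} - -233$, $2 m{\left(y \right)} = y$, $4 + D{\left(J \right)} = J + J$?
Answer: $-113296755 + \frac{858 \sqrt{1380000314045}}{5945} \approx -1.1313 \cdot 10^{8}$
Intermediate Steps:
$D{\left(J \right)} = -4 + 2 J$ ($D{\left(J \right)} = -4 + \left(J + J\right) = -4 + 2 J$)
$m{\left(y \right)} = \frac{y}{2}$
$w{\left(n,c \right)} = 259$ ($w{\left(n,c \right)} = \left(-4 + 2 \cdot 15\right) - -233 = \left(-4 + 30\right) + 233 = 26 + 233 = 259$)
$p = \frac{2 \sqrt{1380000314045}}{5945}$ ($p = \sqrt{156183 - \frac{105281}{-172405}} = \sqrt{156183 - - \frac{105281}{172405}} = \sqrt{156183 + \frac{105281}{172405}} = \sqrt{\frac{26926835396}{172405}} = \frac{2 \sqrt{1380000314045}}{5945} \approx 395.2$)
$\left(-264095 + p\right) \left(m{\left(340 \right)} + w{\left(-683,87 \right)}\right) = \left(-264095 + \frac{2 \sqrt{1380000314045}}{5945}\right) \left(\frac{1}{2} \cdot 340 + 259\right) = \left(-264095 + \frac{2 \sqrt{1380000314045}}{5945}\right) \left(170 + 259\right) = \left(-264095 + \frac{2 \sqrt{1380000314045}}{5945}\right) 429 = -113296755 + \frac{858 \sqrt{1380000314045}}{5945}$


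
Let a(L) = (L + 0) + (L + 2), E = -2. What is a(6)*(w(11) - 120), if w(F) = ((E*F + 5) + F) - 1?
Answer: -1778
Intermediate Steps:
a(L) = 2 + 2*L (a(L) = L + (2 + L) = 2 + 2*L)
w(F) = 4 - F (w(F) = ((-2*F + 5) + F) - 1 = ((5 - 2*F) + F) - 1 = (5 - F) - 1 = 4 - F)
a(6)*(w(11) - 120) = (2 + 2*6)*((4 - 1*11) - 120) = (2 + 12)*((4 - 11) - 120) = 14*(-7 - 120) = 14*(-127) = -1778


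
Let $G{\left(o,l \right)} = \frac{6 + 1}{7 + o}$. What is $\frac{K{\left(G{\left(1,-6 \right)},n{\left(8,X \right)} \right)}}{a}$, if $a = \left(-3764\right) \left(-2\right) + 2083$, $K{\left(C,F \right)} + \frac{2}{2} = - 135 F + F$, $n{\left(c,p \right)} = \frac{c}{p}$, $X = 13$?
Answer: $- \frac{155}{17849} \approx -0.008684$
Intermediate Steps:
$G{\left(o,l \right)} = \frac{7}{7 + o}$
$K{\left(C,F \right)} = -1 - 134 F$ ($K{\left(C,F \right)} = -1 + \left(- 135 F + F\right) = -1 - 134 F$)
$a = 9611$ ($a = 7528 + 2083 = 9611$)
$\frac{K{\left(G{\left(1,-6 \right)},n{\left(8,X \right)} \right)}}{a} = \frac{-1 - 134 \cdot \frac{8}{13}}{9611} = \left(-1 - 134 \cdot 8 \cdot \frac{1}{13}\right) \frac{1}{9611} = \left(-1 - \frac{1072}{13}\right) \frac{1}{9611} = \left(- \frac{1085}{13}\right) \frac{1}{9611} = - \frac{155}{17849}$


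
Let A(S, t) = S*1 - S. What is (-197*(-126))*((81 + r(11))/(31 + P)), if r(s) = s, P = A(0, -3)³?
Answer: 2283624/31 ≈ 73665.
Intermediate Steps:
A(S, t) = 0 (A(S, t) = S - S = 0)
P = 0 (P = 0³ = 0)
(-197*(-126))*((81 + r(11))/(31 + P)) = (-197*(-126))*((81 + 11)/(31 + 0)) = 24822*(92/31) = 2283624/31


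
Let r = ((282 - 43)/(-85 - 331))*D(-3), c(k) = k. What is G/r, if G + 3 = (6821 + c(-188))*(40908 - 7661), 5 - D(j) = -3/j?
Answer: -22934844192/239 ≈ -9.5962e+7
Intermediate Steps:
D(j) = 5 + 3/j (D(j) = 5 - (-3)/j = 5 + 3/j)
r = -239/104 (r = ((282 - 43)/(-85 - 331))*(5 + 3/(-3)) = (239/(-416))*(5 + 3*(-1/3)) = (239*(-1/416))*(5 - 1) = -239/416*4 = -239/104 ≈ -2.2981)
G = 220527348 (G = -3 + (6821 - 188)*(40908 - 7661) = -3 + 6633*33247 = -3 + 220527351 = 220527348)
G/r = 220527348/(-239/104) = 220527348*(-104/239) = -22934844192/239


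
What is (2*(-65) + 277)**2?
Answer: 21609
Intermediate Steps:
(2*(-65) + 277)**2 = (-130 + 277)**2 = 147**2 = 21609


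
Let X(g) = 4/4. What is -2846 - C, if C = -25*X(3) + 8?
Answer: -2829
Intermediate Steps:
X(g) = 1 (X(g) = 4*(¼) = 1)
C = -17 (C = -25*1 + 8 = -25 + 8 = -17)
-2846 - C = -2846 - 1*(-17) = -2846 + 17 = -2829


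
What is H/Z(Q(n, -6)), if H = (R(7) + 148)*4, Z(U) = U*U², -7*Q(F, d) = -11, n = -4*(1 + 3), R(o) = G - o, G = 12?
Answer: 209916/1331 ≈ 157.71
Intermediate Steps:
R(o) = 12 - o
n = -16 (n = -4*4 = -16)
Q(F, d) = 11/7 (Q(F, d) = -⅐*(-11) = 11/7)
Z(U) = U³
H = 612 (H = ((12 - 1*7) + 148)*4 = ((12 - 7) + 148)*4 = (5 + 148)*4 = 153*4 = 612)
H/Z(Q(n, -6)) = 612/((11/7)³) = 612/(1331/343) = 612*(343/1331) = 209916/1331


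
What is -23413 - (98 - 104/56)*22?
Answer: -178697/7 ≈ -25528.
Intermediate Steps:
-23413 - (98 - 104/56)*22 = -23413 - (98 - 104*1/56)*22 = -23413 - (98 - 13/7)*22 = -23413 - 673*22/7 = -23413 - 1*14806/7 = -23413 - 14806/7 = -178697/7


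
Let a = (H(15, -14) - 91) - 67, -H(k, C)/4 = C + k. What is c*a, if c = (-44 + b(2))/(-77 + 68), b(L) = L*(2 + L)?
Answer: -648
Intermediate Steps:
H(k, C) = -4*C - 4*k (H(k, C) = -4*(C + k) = -4*C - 4*k)
c = 4 (c = (-44 + 2*(2 + 2))/(-77 + 68) = (-44 + 2*4)/(-9) = (-44 + 8)*(-⅑) = -36*(-⅑) = 4)
a = -162 (a = ((-4*(-14) - 4*15) - 91) - 67 = ((56 - 60) - 91) - 67 = (-4 - 91) - 67 = -95 - 67 = -162)
c*a = 4*(-162) = -648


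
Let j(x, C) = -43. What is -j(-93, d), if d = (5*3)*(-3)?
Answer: 43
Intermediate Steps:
d = -45 (d = 15*(-3) = -45)
-j(-93, d) = -1*(-43) = 43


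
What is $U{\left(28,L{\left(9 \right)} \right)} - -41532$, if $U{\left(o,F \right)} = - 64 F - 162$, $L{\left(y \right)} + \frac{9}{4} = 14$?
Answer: $40618$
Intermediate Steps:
$L{\left(y \right)} = \frac{47}{4}$ ($L{\left(y \right)} = - \frac{9}{4} + 14 = \frac{47}{4}$)
$U{\left(o,F \right)} = -162 - 64 F$
$U{\left(28,L{\left(9 \right)} \right)} - -41532 = \left(-162 - 752\right) - -41532 = \left(-162 - 752\right) + 41532 = -914 + 41532 = 40618$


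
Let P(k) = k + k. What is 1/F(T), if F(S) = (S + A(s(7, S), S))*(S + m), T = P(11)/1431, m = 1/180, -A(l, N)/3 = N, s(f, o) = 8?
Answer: -10238805/6589 ≈ -1553.9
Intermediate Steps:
P(k) = 2*k
A(l, N) = -3*N
m = 1/180 ≈ 0.0055556
T = 22/1431 (T = (2*11)/1431 = 22*(1/1431) = 22/1431 ≈ 0.015374)
F(S) = -2*S*(1/180 + S) (F(S) = (S - 3*S)*(S + 1/180) = (-2*S)*(1/180 + S) = -2*S*(1/180 + S))
1/F(T) = 1/((1/90)*(22/1431)*(-1 - 180*22/1431)) = 1/((1/90)*(22/1431)*(-1 - 440/159)) = 1/((1/90)*(22/1431)*(-599/159)) = 1/(-6589/10238805) = -10238805/6589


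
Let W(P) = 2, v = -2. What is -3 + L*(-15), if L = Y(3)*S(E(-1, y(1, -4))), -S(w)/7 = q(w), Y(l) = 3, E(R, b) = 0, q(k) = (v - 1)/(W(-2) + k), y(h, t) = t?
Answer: -951/2 ≈ -475.50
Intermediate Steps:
q(k) = -3/(2 + k) (q(k) = (-2 - 1)/(2 + k) = -3/(2 + k))
S(w) = 21/(2 + w) (S(w) = -(-21)/(2 + w) = 21/(2 + w))
L = 63/2 (L = 3*(21/(2 + 0)) = 3*(21/2) = 63/2 ≈ 31.500)
-3 + L*(-15) = -3 + (63/2)*(-15) = -3 - 945/2 = -951/2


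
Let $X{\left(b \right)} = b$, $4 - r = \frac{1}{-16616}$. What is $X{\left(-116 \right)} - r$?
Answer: $- \frac{1993921}{16616} \approx -120.0$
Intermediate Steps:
$r = \frac{66465}{16616}$ ($r = 4 - \frac{1}{-16616} = 4 - - \frac{1}{16616} = 4 + \frac{1}{16616} = \frac{66465}{16616} \approx 4.0001$)
$X{\left(-116 \right)} - r = -116 - \frac{66465}{16616} = - \frac{1993921}{16616}$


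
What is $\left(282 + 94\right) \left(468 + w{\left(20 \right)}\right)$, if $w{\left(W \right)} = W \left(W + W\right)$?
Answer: $476768$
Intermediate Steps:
$w{\left(W \right)} = 2 W^{2}$ ($w{\left(W \right)} = W 2 W = 2 W^{2}$)
$\left(282 + 94\right) \left(468 + w{\left(20 \right)}\right) = \left(282 + 94\right) \left(468 + 2 \cdot 20^{2}\right) = 376 \left(468 + 2 \cdot 400\right) = 376 \left(468 + 800\right) = 376 \cdot 1268 = 476768$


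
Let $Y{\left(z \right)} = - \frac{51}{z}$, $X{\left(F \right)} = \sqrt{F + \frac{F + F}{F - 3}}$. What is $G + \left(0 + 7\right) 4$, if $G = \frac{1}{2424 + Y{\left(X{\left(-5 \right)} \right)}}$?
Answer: $\frac{68559822}{2448529} - \frac{17 i \sqrt{15}}{14691174} \approx 28.0 - 4.4816 \cdot 10^{-6} i$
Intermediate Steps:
$X{\left(F \right)} = \sqrt{F + \frac{2 F}{-3 + F}}$
$G = \frac{1}{2424 + \frac{34 i \sqrt{15}}{5}}$ ($G = \frac{1}{2424 - \frac{51}{\sqrt{- \frac{5 \left(-1 - 5\right)}{-3 - 5}}}} = \frac{1}{2424 - \frac{51}{\sqrt{\left(-5\right) \frac{1}{-8} \left(-6\right)}}} = \frac{1}{2424 - \frac{51}{\sqrt{\left(-5\right) \left(- \frac{1}{8}\right) \left(-6\right)}}} = \frac{1}{2424 - \frac{51}{\sqrt{- \frac{15}{4}}}} = \frac{1}{2424 - \frac{51}{\frac{1}{2} i \sqrt{15}}} = \frac{1}{2424 - 51 \left(- \frac{2 i \sqrt{15}}{15}\right)} = \frac{1}{2424 + \frac{34 i \sqrt{15}}{5}} \approx 0.00041249 - 4.482 \cdot 10^{-6} i$)
$G + \left(0 + 7\right) 4 = \left(\frac{1010}{2448529} - \frac{17 i \sqrt{15}}{14691174}\right) + \left(0 + 7\right) 4 = \left(\frac{1010}{2448529} - \frac{17 i \sqrt{15}}{14691174}\right) + 7 \cdot 4 = \left(\frac{1010}{2448529} - \frac{17 i \sqrt{15}}{14691174}\right) + 28 = \frac{68559822}{2448529} - \frac{17 i \sqrt{15}}{14691174}$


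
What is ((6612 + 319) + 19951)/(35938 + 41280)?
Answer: 13441/38609 ≈ 0.34813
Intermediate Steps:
((6612 + 319) + 19951)/(35938 + 41280) = (6931 + 19951)/77218 = 26882*(1/77218) = 13441/38609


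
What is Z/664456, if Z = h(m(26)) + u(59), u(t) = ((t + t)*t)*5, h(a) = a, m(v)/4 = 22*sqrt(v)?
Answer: 17405/332228 + 11*sqrt(26)/83057 ≈ 0.053064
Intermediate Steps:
m(v) = 88*sqrt(v) (m(v) = 4*(22*sqrt(v)) = 88*sqrt(v))
u(t) = 10*t**2 (u(t) = ((2*t)*t)*5 = (2*t**2)*5 = 10*t**2)
Z = 34810 + 88*sqrt(26) (Z = 88*sqrt(26) + 10*59**2 = 88*sqrt(26) + 10*3481 = 88*sqrt(26) + 34810 = 34810 + 88*sqrt(26) ≈ 35259.)
Z/664456 = (34810 + 88*sqrt(26))/664456 = (34810 + 88*sqrt(26))*(1/664456) = 17405/332228 + 11*sqrt(26)/83057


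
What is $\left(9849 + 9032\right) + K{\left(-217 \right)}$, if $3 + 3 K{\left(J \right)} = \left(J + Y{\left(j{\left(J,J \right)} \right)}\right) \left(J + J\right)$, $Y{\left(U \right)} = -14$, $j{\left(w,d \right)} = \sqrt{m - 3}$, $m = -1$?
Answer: $52298$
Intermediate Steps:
$j{\left(w,d \right)} = 2 i$ ($j{\left(w,d \right)} = \sqrt{-1 - 3} = \sqrt{-4} = 2 i$)
$K{\left(J \right)} = -1 + \frac{2 J \left(-14 + J\right)}{3}$ ($K{\left(J \right)} = -1 + \frac{\left(J - 14\right) \left(J + J\right)}{3} = -1 + \frac{\left(-14 + J\right) 2 J}{3} = -1 + \frac{2 J \left(-14 + J\right)}{3}$)
$\left(9849 + 9032\right) + K{\left(-217 \right)} = \left(9849 + 9032\right) - \left(- \frac{6073}{3} - \frac{94178}{3}\right) = 18881 + \left(-1 + \frac{6076}{3} + \frac{2}{3} \cdot 47089\right) = 18881 + \left(-1 + \frac{6076}{3} + \frac{94178}{3}\right) = 18881 + 33417 = 52298$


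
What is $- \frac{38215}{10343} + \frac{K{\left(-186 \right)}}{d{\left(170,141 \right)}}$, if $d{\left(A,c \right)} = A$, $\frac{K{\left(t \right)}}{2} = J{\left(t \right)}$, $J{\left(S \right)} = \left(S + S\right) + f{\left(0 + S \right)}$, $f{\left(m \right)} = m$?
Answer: $- \frac{9019669}{879155} \approx -10.259$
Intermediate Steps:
$J{\left(S \right)} = 3 S$ ($J{\left(S \right)} = \left(S + S\right) + \left(0 + S\right) = 2 S + S = 3 S$)
$K{\left(t \right)} = 6 t$ ($K{\left(t \right)} = 2 \cdot 3 t = 6 t$)
$- \frac{38215}{10343} + \frac{K{\left(-186 \right)}}{d{\left(170,141 \right)}} = - \frac{38215}{10343} + \frac{6 \left(-186\right)}{170} = \left(-38215\right) \frac{1}{10343} - \frac{558}{85} = - \frac{38215}{10343} - \frac{558}{85} = - \frac{9019669}{879155}$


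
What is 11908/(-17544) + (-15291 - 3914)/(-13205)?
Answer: 8984369/11583426 ≈ 0.77562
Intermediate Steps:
11908/(-17544) + (-15291 - 3914)/(-13205) = 11908*(-1/17544) - 19205*(-1/13205) = -2977/4386 + 3841/2641 = 8984369/11583426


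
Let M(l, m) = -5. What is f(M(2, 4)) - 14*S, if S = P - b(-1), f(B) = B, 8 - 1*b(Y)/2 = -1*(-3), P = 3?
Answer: 93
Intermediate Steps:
b(Y) = 10 (b(Y) = 16 - (-2)*(-3) = 16 - 2*3 = 16 - 6 = 10)
S = -7 (S = 3 - 1*10 = 3 - 10 = -7)
f(M(2, 4)) - 14*S = -5 - 14*(-7) = -5 + 98 = 93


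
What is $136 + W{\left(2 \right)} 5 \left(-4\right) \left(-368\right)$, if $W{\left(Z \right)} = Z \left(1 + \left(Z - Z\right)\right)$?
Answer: $14856$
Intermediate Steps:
$W{\left(Z \right)} = Z$ ($W{\left(Z \right)} = Z \left(1 + 0\right) = Z 1 = Z$)
$136 + W{\left(2 \right)} 5 \left(-4\right) \left(-368\right) = 136 + 2 \cdot 5 \left(-4\right) \left(-368\right) = 136 + 10 \left(-4\right) \left(-368\right) = 136 - -14720 = 136 + 14720 = 14856$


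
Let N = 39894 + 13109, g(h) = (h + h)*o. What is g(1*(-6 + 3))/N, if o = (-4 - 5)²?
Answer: -486/53003 ≈ -0.0091693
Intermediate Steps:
o = 81 (o = (-9)² = 81)
g(h) = 162*h (g(h) = (h + h)*81 = (2*h)*81 = 162*h)
N = 53003
g(1*(-6 + 3))/N = (162*(1*(-6 + 3)))/53003 = (162*(1*(-3)))*(1/53003) = (162*(-3))*(1/53003) = -486*1/53003 = -486/53003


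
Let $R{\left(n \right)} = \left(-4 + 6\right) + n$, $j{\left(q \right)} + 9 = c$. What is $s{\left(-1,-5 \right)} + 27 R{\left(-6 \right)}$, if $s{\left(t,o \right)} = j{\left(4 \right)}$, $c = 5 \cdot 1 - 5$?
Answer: $-117$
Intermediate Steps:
$c = 0$ ($c = 5 - 5 = 0$)
$j{\left(q \right)} = -9$ ($j{\left(q \right)} = -9 + 0 = -9$)
$R{\left(n \right)} = 2 + n$
$s{\left(t,o \right)} = -9$
$s{\left(-1,-5 \right)} + 27 R{\left(-6 \right)} = -9 + 27 \left(2 - 6\right) = -9 + 27 \left(-4\right) = -9 - 108 = -117$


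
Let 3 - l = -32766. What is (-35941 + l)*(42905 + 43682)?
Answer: -274653964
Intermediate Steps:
l = 32769 (l = 3 - 1*(-32766) = 3 + 32766 = 32769)
(-35941 + l)*(42905 + 43682) = (-35941 + 32769)*(42905 + 43682) = -3172*86587 = -274653964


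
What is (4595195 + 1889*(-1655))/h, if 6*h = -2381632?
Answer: -1101675/297704 ≈ -3.7006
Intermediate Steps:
h = -1190816/3 (h = (⅙)*(-2381632) = -1190816/3 ≈ -3.9694e+5)
(4595195 + 1889*(-1655))/h = (4595195 + 1889*(-1655))/(-1190816/3) = (4595195 - 3126295)*(-3/1190816) = 1468900*(-3/1190816) = -1101675/297704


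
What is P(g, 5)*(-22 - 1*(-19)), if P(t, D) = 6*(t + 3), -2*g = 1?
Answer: -45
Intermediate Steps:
g = -½ (g = -½*1 = -½ ≈ -0.50000)
P(t, D) = 18 + 6*t (P(t, D) = 6*(3 + t) = 18 + 6*t)
P(g, 5)*(-22 - 1*(-19)) = (18 + 6*(-½))*(-22 - 1*(-19)) = (18 - 3)*(-22 + 19) = 15*(-3) = -45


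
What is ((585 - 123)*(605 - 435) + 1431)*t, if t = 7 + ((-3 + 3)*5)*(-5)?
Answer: 559797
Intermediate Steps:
t = 7 (t = 7 + (0*5)*(-5) = 7 + 0*(-5) = 7 + 0 = 7)
((585 - 123)*(605 - 435) + 1431)*t = ((585 - 123)*(605 - 435) + 1431)*7 = (462*170 + 1431)*7 = (78540 + 1431)*7 = 79971*7 = 559797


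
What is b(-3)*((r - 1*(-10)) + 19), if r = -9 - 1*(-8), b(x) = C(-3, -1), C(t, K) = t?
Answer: -84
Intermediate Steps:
b(x) = -3
r = -1 (r = -9 + 8 = -1)
b(-3)*((r - 1*(-10)) + 19) = -3*((-1 - 1*(-10)) + 19) = -3*((-1 + 10) + 19) = -3*(9 + 19) = -3*28 = -84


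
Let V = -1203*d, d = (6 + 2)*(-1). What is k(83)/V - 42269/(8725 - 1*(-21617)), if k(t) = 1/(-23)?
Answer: -1559393005/1119377064 ≈ -1.3931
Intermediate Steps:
d = -8 (d = 8*(-1) = -8)
k(t) = -1/23
V = 9624 (V = -1203*(-8) = 9624)
k(83)/V - 42269/(8725 - 1*(-21617)) = -1/23/9624 - 42269/(8725 - 1*(-21617)) = -1/23*1/9624 - 42269/(8725 + 21617) = -1/221352 - 42269/30342 = -1559393005/1119377064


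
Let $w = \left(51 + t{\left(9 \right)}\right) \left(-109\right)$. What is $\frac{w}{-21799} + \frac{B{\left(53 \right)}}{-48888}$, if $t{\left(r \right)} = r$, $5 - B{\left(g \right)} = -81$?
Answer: $\frac{158926403}{532854756} \approx 0.29825$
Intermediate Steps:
$B{\left(g \right)} = 86$ ($B{\left(g \right)} = 5 - -81 = 5 + 81 = 86$)
$w = -6540$ ($w = \left(51 + 9\right) \left(-109\right) = 60 \left(-109\right) = -6540$)
$\frac{w}{-21799} + \frac{B{\left(53 \right)}}{-48888} = - \frac{6540}{-21799} + \frac{86}{-48888} = \left(-6540\right) \left(- \frac{1}{21799}\right) + 86 \left(- \frac{1}{48888}\right) = \frac{6540}{21799} - \frac{43}{24444} = \frac{158926403}{532854756}$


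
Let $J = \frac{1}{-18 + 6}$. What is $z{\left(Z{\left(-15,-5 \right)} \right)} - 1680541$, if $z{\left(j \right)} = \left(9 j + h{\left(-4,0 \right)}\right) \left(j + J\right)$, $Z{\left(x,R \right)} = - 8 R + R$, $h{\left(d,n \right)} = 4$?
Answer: $- \frac{20032831}{12} \approx -1.6694 \cdot 10^{6}$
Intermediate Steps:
$J = - \frac{1}{12}$ ($J = \frac{1}{-12} = - \frac{1}{12} \approx -0.083333$)
$Z{\left(x,R \right)} = - 7 R$
$z{\left(j \right)} = \left(4 + 9 j\right) \left(- \frac{1}{12} + j\right)$ ($z{\left(j \right)} = \left(9 j + 4\right) \left(j - \frac{1}{12}\right) = \left(4 + 9 j\right) \left(- \frac{1}{12} + j\right)$)
$z{\left(Z{\left(-15,-5 \right)} \right)} - 1680541 = \left(- \frac{1}{3} + 9 \left(\left(-7\right) \left(-5\right)\right)^{2} + \frac{13 \left(\left(-7\right) \left(-5\right)\right)}{4}\right) - 1680541 = \left(- \frac{1}{3} + 9 \cdot 35^{2} + \frac{13}{4} \cdot 35\right) - 1680541 = \left(- \frac{1}{3} + 9 \cdot 1225 + \frac{455}{4}\right) - 1680541 = \left(- \frac{1}{3} + 11025 + \frac{455}{4}\right) - 1680541 = \frac{133661}{12} - 1680541 = - \frac{20032831}{12}$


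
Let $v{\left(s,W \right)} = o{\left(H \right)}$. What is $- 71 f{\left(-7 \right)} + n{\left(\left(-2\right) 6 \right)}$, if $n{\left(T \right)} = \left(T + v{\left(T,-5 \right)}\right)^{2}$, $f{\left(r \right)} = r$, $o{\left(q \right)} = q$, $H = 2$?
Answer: $597$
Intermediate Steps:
$v{\left(s,W \right)} = 2$
$n{\left(T \right)} = \left(2 + T\right)^{2}$ ($n{\left(T \right)} = \left(T + 2\right)^{2} = \left(2 + T\right)^{2}$)
$- 71 f{\left(-7 \right)} + n{\left(\left(-2\right) 6 \right)} = \left(-71\right) \left(-7\right) + \left(2 - 12\right)^{2} = 497 + \left(2 - 12\right)^{2} = 497 + \left(-10\right)^{2} = 497 + 100 = 597$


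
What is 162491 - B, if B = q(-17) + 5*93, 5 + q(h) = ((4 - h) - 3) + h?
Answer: 162030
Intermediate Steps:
q(h) = -4 (q(h) = -5 + (((4 - h) - 3) + h) = -5 + ((1 - h) + h) = -5 + 1 = -4)
B = 461 (B = -4 + 5*93 = -4 + 465 = 461)
162491 - B = 162491 - 1*461 = 162491 - 461 = 162030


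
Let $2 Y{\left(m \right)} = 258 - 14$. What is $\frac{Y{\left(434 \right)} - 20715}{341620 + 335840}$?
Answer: $- \frac{20593}{677460} \approx -0.030397$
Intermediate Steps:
$Y{\left(m \right)} = 122$ ($Y{\left(m \right)} = \frac{258 - 14}{2} = \frac{1}{2} \cdot 244 = 122$)
$\frac{Y{\left(434 \right)} - 20715}{341620 + 335840} = \frac{122 - 20715}{341620 + 335840} = - \frac{20593}{677460}$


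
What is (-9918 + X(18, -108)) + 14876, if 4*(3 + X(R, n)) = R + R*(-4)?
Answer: 9883/2 ≈ 4941.5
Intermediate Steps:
X(R, n) = -3 - 3*R/4 (X(R, n) = -3 + (R + R*(-4))/4 = -3 + (R - 4*R)/4 = -3 + (-3*R)/4 = -3 - 3*R/4)
(-9918 + X(18, -108)) + 14876 = (-9918 + (-3 - ¾*18)) + 14876 = (-9918 + (-3 - 27/2)) + 14876 = (-9918 - 33/2) + 14876 = -19869/2 + 14876 = 9883/2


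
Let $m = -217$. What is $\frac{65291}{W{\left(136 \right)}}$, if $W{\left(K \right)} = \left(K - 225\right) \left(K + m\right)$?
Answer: $\frac{65291}{7209} \approx 9.0569$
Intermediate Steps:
$W{\left(K \right)} = \left(-225 + K\right) \left(-217 + K\right)$ ($W{\left(K \right)} = \left(K - 225\right) \left(K - 217\right) = \left(-225 + K\right) \left(-217 + K\right)$)
$\frac{65291}{W{\left(136 \right)}} = \frac{65291}{48825 + 136^{2} - 60112} = \frac{65291}{48825 + 18496 - 60112} = \frac{65291}{7209}$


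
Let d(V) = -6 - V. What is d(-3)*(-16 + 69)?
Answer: -159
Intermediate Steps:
d(-3)*(-16 + 69) = (-6 - 1*(-3))*(-16 + 69) = (-6 + 3)*53 = -3*53 = -159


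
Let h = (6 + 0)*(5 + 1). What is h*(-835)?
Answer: -30060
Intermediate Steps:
h = 36 (h = 6*6 = 36)
h*(-835) = 36*(-835) = -30060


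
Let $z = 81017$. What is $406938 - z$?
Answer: $325921$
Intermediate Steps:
$406938 - z = 406938 - 81017 = 325921$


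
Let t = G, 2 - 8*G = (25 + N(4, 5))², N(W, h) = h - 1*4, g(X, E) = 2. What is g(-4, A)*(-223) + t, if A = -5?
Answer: -2121/4 ≈ -530.25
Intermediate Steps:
N(W, h) = -4 + h (N(W, h) = h - 4 = -4 + h)
G = -337/4 (G = ¼ - (25 + (-4 + 5))²/8 = ¼ - (25 + 1)²/8 = ¼ - ⅛*26² = ¼ - ⅛*676 = ¼ - 169/2 = -337/4 ≈ -84.250)
t = -337/4 ≈ -84.250
g(-4, A)*(-223) + t = 2*(-223) - 337/4 = -446 - 337/4 = -2121/4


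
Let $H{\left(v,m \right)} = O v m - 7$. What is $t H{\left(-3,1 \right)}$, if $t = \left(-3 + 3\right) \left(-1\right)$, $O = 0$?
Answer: $0$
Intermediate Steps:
$H{\left(v,m \right)} = -7$ ($H{\left(v,m \right)} = 0 v m - 7 = 0 m - 7 = 0 - 7 = -7$)
$t = 0$ ($t = 0 \left(-1\right) = 0$)
$t H{\left(-3,1 \right)} = 0 \left(-7\right) = 0$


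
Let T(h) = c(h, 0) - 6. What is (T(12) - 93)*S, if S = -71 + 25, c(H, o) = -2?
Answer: 4646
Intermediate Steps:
T(h) = -8 (T(h) = -2 - 6 = -8)
S = -46
(T(12) - 93)*S = (-8 - 93)*(-46) = -101*(-46) = 4646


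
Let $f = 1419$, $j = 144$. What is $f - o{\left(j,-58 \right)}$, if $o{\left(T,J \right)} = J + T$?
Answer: $1333$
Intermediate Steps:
$f - o{\left(j,-58 \right)} = 1419 - \left(-58 + 144\right) = 1419 - 86 = 1333$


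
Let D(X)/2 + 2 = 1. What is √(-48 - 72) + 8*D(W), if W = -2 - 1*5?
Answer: -16 + 2*I*√30 ≈ -16.0 + 10.954*I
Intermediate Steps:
W = -7 (W = -2 - 5 = -7)
D(X) = -2 (D(X) = -4 + 2*1 = -4 + 2 = -2)
√(-48 - 72) + 8*D(W) = √(-48 - 72) + 8*(-2) = √(-120) - 16 = 2*I*√30 - 16 = -16 + 2*I*√30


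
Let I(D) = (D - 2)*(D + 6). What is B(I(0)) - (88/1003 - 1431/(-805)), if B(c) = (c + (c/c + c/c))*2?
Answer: -17654433/807415 ≈ -21.865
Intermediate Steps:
I(D) = (-2 + D)*(6 + D)
B(c) = 4 + 2*c (B(c) = (c + (1 + 1))*2 = (c + 2)*2 = (2 + c)*2 = 4 + 2*c)
B(I(0)) - (88/1003 - 1431/(-805)) = (4 + 2*(-12 + 0² + 4*0)) - (88/1003 - 1431/(-805)) = (4 + 2*(-12 + 0 + 0)) - (88*(1/1003) - 1431*(-1/805)) = (4 + 2*(-12)) - (88/1003 + 1431/805) = (4 - 24) - 1*1506133/807415 = -20 - 1506133/807415 = -17654433/807415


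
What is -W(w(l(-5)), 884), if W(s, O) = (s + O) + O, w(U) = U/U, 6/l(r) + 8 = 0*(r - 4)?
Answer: -1769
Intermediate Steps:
l(r) = -¾ (l(r) = 6/(-8 + 0*(r - 4)) = 6/(-8 + 0*(-4 + r)) = 6/(-8 + 0) = 6/(-8) = 6*(-⅛) = -¾)
w(U) = 1
W(s, O) = s + 2*O (W(s, O) = (O + s) + O = s + 2*O)
-W(w(l(-5)), 884) = -(1 + 2*884) = -(1 + 1768) = -1*1769 = -1769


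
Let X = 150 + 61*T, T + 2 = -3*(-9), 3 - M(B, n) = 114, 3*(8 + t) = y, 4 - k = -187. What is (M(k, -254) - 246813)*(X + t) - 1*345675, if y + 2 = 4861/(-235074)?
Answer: -16133977432495/39179 ≈ -4.1180e+8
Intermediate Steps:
k = 191 (k = 4 - 1*(-187) = 4 + 187 = 191)
y = -475009/235074 (y = -2 + 4861/(-235074) = -2 + 4861*(-1/235074) = -2 - 4861/235074 = -475009/235074 ≈ -2.0207)
t = -6116785/705222 (t = -8 + (⅓)*(-475009/235074) = -8 - 475009/705222 = -6116785/705222 ≈ -8.6736)
M(B, n) = -111 (M(B, n) = 3 - 1*114 = 3 - 114 = -111)
T = 25 (T = -2 - 3*(-9) = -2 + 27 = 25)
X = 1675 (X = 150 + 61*25 = 150 + 1525 = 1675)
(M(k, -254) - 246813)*(X + t) - 1*345675 = (-111 - 246813)*(1675 - 6116785/705222) - 1*345675 = -246924*1175130065/705222 - 345675 = -16120434231670/39179 - 345675 = -16133977432495/39179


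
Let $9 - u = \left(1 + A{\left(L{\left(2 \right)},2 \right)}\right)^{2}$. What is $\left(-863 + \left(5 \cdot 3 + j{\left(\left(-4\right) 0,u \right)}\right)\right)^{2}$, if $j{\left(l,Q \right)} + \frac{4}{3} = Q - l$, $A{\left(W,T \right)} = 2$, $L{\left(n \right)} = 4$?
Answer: $\frac{6492304}{9} \approx 7.2137 \cdot 10^{5}$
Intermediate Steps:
$u = 0$ ($u = 9 - \left(1 + 2\right)^{2} = 9 - 3^{2} = 9 - 9 = 0$)
$j{\left(l,Q \right)} = - \frac{4}{3} + Q - l$ ($j{\left(l,Q \right)} = - \frac{4}{3} + \left(Q - l\right) = - \frac{4}{3} + Q - l$)
$\left(-863 + \left(5 \cdot 3 + j{\left(\left(-4\right) 0,u \right)}\right)\right)^{2} = \left(-863 + \left(5 \cdot 3 - \left(\frac{4}{3} - 0\right)\right)\right)^{2} = \left(-863 + \left(15 - \frac{4}{3}\right)\right)^{2} = \left(-863 + \frac{41}{3}\right)^{2} = \left(- \frac{2548}{3}\right)^{2} = \frac{6492304}{9}$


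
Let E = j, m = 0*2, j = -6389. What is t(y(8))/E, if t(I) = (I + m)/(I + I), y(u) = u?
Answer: -1/12778 ≈ -7.8260e-5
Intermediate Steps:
m = 0
E = -6389
t(I) = 1/2 (t(I) = (I + 0)/(I + I) = I/((2*I)) = I*(1/(2*I)) = 1/2)
t(y(8))/E = (1/2)/(-6389) = (1/2)*(-1/6389) = -1/12778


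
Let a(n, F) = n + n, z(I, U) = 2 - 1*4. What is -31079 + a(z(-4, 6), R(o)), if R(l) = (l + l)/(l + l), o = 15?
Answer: -31083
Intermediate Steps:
z(I, U) = -2 (z(I, U) = 2 - 4 = -2)
R(l) = 1 (R(l) = (2*l)/((2*l)) = (2*l)*(1/(2*l)) = 1)
a(n, F) = 2*n
-31079 + a(z(-4, 6), R(o)) = -31079 + 2*(-2) = -31079 - 4 = -31083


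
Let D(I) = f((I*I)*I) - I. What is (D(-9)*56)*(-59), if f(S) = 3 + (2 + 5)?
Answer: -62776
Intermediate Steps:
f(S) = 10 (f(S) = 3 + 7 = 10)
D(I) = 10 - I
(D(-9)*56)*(-59) = ((10 - 1*(-9))*56)*(-59) = ((10 + 9)*56)*(-59) = (19*56)*(-59) = 1064*(-59) = -62776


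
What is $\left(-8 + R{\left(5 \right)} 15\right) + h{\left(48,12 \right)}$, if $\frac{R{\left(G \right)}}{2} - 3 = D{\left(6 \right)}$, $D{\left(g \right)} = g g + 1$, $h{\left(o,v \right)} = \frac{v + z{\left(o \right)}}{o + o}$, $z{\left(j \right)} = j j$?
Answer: $\frac{9729}{8} \approx 1216.1$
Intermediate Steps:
$z{\left(j \right)} = j^{2}$
$h{\left(o,v \right)} = \frac{v + o^{2}}{2 o}$ ($h{\left(o,v \right)} = \frac{v + o^{2}}{o + o} = \frac{v + o^{2}}{2 o}$)
$D{\left(g \right)} = 1 + g^{2}$ ($D{\left(g \right)} = g^{2} + 1 = 1 + g^{2}$)
$R{\left(G \right)} = 80$ ($R{\left(G \right)} = 6 + 2 \left(1 + 6^{2}\right) = 6 + 2 \left(1 + 36\right) = 6 + 2 \cdot 37 = 6 + 74 = 80$)
$\left(-8 + R{\left(5 \right)} 15\right) + h{\left(48,12 \right)} = \left(-8 + 80 \cdot 15\right) + \frac{12 + 48^{2}}{2 \cdot 48} = \left(-8 + 1200\right) + \frac{1}{2} \cdot \frac{1}{48} \left(12 + 2304\right) = 1192 + \frac{1}{2} \cdot \frac{1}{48} \cdot 2316 = 1192 + \frac{193}{8} = \frac{9729}{8}$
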